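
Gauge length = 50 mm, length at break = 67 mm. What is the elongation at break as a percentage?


Extension = 67 - 50 = 17 mm
Elongation = 17 / 50 x 100 = 34.0%


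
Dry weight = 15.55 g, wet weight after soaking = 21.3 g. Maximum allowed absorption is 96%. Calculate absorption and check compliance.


Absorption = 37.0%
Compliant: Yes

WA = (21.3 - 15.55) / 15.55 x 100 = 37.0%
Maximum allowed: 96%
Compliant: Yes


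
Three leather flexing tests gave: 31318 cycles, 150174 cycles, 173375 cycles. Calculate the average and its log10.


Average = 118289 cycles
log10 = 5.07

Average = (31318 + 150174 + 173375) / 3 = 118289 cycles
log10(118289) = 5.07


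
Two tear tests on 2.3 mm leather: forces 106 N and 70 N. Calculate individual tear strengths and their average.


Tear 1 = 106 / 2.3 = 46.1 N/mm
Tear 2 = 70 / 2.3 = 30.4 N/mm
Average = (46.1 + 30.4) / 2 = 38.3 N/mm


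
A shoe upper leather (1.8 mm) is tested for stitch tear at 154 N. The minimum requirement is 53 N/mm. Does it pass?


STS = 154 / 1.8 = 85.6 N/mm
Minimum required: 53 N/mm
Passes: Yes


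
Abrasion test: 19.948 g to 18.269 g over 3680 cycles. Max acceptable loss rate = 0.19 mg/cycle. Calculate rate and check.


Loss = 19.948 - 18.269 = 1.679 g
Rate = 1.679 g / 3680 cycles x 1000 = 0.456 mg/cycle
Max = 0.19 mg/cycle
Passes: No


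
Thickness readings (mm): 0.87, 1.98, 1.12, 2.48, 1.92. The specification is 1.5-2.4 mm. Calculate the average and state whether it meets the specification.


Average = 1.67 mm
Within specification: Yes

Sum = 8.37
Average = 8.37 / 5 = 1.67 mm
Specification range: 1.5 to 2.4 mm
Within spec: Yes


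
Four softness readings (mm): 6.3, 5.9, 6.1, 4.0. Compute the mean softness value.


Sum = 6.3 + 5.9 + 6.1 + 4.0
Mean = 22.3 / 4 = 5.58 mm


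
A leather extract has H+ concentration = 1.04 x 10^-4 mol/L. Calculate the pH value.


pH = -log10[H+]
pH = -log10(1.04 x 10^-4) = 3.98


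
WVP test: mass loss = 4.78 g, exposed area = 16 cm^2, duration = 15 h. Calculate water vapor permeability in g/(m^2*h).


199.17 g/(m^2*h)

WVP = mass_loss / (area x time) x 10000
WVP = 4.78 / (16 x 15) x 10000
WVP = 4.78 / 240 x 10000 = 199.17 g/(m^2*h)


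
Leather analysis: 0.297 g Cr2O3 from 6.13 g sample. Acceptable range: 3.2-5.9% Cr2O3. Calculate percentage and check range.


Cr2O3% = 0.297 / 6.13 x 100 = 4.85%
Acceptable range: 3.2 to 5.9%
Within range: Yes


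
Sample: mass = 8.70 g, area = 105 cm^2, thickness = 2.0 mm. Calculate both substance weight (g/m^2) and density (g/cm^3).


SW = 8.70 / 105 x 10000 = 828.6 g/m^2
Volume = 105 x 2.0 / 10 = 21.00 cm^3
Density = 8.70 / 21.00 = 0.414 g/cm^3


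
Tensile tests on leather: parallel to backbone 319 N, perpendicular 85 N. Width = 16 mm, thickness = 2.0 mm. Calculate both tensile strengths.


Parallel = 9.97 N/mm^2
Perpendicular = 2.66 N/mm^2


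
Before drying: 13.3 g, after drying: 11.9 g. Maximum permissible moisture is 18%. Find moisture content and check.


MC = (13.3 - 11.9) / 13.3 x 100 = 10.5%
Maximum: 18%
Acceptable: Yes


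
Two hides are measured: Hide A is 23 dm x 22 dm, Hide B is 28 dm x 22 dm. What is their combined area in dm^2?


Hide A area = 23 x 22 = 506 dm^2
Hide B area = 28 x 22 = 616 dm^2
Total = 506 + 616 = 1122 dm^2


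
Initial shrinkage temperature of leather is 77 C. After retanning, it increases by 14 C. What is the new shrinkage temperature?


91 C

New Ts = 77 + 14 = 91 C


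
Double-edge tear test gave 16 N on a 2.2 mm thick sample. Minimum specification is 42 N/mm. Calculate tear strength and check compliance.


Tear strength = 16 / 2.2 = 7.3 N/mm
Required minimum = 42 N/mm
Compliant: No


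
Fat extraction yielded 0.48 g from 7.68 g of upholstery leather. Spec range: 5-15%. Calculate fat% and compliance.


Fat% = 0.48 / 7.68 x 100 = 6.3%
Spec range: 5-15%
Compliant: Yes


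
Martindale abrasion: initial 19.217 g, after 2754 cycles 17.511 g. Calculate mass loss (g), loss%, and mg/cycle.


Mass loss = 1.706 g
Loss = 8.88%
Rate = 0.619 mg/cycle

Loss = 19.217 - 17.511 = 1.706 g
Loss% = 1.706 / 19.217 x 100 = 8.88%
Rate = 1.706 / 2754 x 1000 = 0.619 mg/cycle


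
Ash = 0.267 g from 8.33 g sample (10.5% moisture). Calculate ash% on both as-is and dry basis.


As-is ash = 3.21%
Dry-basis ash = 3.58%

As-is ash% = 0.267 / 8.33 x 100 = 3.21%
Dry mass = 8.33 x (100 - 10.5) / 100 = 7.45535 g
Dry-basis ash% = 0.267 / 7.45535 x 100 = 3.58%


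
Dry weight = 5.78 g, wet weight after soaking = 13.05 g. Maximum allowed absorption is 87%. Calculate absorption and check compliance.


Absorption = 125.8%
Compliant: No

WA = (13.05 - 5.78) / 5.78 x 100 = 125.8%
Maximum allowed: 87%
Compliant: No


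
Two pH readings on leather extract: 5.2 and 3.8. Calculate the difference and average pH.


Difference = 1.4
Average pH = 4.50

Difference = |5.2 - 3.8| = 1.4
Average = (5.2 + 3.8) / 2 = 4.50


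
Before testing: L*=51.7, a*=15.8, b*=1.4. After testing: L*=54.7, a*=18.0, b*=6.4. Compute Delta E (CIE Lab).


dL = 54.7 - 51.7 = 3.0
da = 18.0 - 15.8 = 2.2
db = 6.4 - 1.4 = 5.0
dE = sqrt((3.0)^2 + (2.2)^2 + (5.0)^2) = 6.23


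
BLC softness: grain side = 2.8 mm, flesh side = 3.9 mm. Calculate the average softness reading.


Average = (2.8 + 3.9) / 2
Average = 3.35 mm


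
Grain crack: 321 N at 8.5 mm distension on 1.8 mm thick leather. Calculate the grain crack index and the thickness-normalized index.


Crack index = 321 / 8.5 = 37.8 N/mm
Normalized = 37.8 / 1.8 = 21.0 N/mm per mm


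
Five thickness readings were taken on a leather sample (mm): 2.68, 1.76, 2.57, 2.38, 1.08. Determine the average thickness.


2.09 mm

Sum = 2.68 + 1.76 + 2.57 + 2.38 + 1.08 = 10.47
Average = 10.47 / 5 = 2.09 mm


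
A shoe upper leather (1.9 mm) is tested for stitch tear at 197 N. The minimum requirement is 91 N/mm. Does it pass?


STS = 197 / 1.9 = 103.7 N/mm
Minimum required: 91 N/mm
Passes: Yes


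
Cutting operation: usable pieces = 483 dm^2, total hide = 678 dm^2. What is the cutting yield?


Yield = usable / total x 100
Yield = 483 / 678 x 100 = 71.2%


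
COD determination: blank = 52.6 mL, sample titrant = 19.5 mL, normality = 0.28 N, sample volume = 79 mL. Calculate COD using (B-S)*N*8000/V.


COD = (52.6 - 19.5) x 0.28 x 8000 / 79
COD = 33.1 x 0.28 x 8000 / 79
COD = 938.5 mg/L


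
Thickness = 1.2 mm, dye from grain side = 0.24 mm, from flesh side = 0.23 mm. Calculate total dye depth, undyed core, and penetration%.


Total dyed = 0.47 mm
Undyed core = 0.73 mm
Penetration = 39.2%


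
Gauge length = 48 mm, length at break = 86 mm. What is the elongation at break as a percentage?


79.2%

Extension = 86 - 48 = 38 mm
Elongation = 38 / 48 x 100 = 79.2%


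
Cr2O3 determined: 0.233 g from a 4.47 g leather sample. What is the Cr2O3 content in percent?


Cr2O3% = 0.233 / 4.47 x 100
Cr2O3% = 5.21%


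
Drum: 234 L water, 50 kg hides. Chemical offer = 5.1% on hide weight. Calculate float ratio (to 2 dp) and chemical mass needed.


Float ratio = 234 / 50 = 4.68
Chemical = 50 x 5.1 / 100 = 2.55 kg


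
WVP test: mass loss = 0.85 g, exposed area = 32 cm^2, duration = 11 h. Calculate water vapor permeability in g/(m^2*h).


24.15 g/(m^2*h)

WVP = mass_loss / (area x time) x 10000
WVP = 0.85 / (32 x 11) x 10000
WVP = 0.85 / 352 x 10000 = 24.15 g/(m^2*h)


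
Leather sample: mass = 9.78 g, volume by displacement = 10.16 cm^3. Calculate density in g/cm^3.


0.963 g/cm^3

Density = mass / volume
Density = 9.78 / 10.16 = 0.963 g/cm^3


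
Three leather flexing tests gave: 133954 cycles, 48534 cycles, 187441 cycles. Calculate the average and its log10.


Average = 123310 cycles
log10 = 5.09


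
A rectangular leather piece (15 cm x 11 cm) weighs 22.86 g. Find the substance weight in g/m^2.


Area = 15 x 11 = 165 cm^2
SW = 22.86 / 165 x 10000 = 1385.5 g/m^2


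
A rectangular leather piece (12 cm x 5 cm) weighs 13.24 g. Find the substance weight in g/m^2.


Area = 12 x 5 = 60 cm^2
SW = 13.24 / 60 x 10000 = 2206.7 g/m^2


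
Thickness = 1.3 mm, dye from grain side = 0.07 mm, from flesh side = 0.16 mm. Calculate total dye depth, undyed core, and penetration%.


Total dyed = 0.07 + 0.16 = 0.23 mm
Undyed core = 1.3 - 0.23 = 1.07 mm
Penetration = 0.23 / 1.3 x 100 = 17.7%


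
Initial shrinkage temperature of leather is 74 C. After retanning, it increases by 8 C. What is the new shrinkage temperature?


New Ts = 74 + 8 = 82 C


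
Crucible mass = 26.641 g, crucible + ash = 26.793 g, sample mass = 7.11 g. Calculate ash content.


Ash mass = 0.152 g
Ash content = 2.14%


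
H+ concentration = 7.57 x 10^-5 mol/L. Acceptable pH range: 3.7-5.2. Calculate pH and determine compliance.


pH = 4.12
Compliant: Yes

pH = -log10(7.57 x 10^-5) = 4.12
Range: 3.7 to 5.2
Compliant: Yes


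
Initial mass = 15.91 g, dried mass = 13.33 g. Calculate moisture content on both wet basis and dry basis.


Wet basis = 16.2%
Dry basis = 19.4%


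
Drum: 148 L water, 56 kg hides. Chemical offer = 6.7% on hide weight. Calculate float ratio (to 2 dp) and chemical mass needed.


Float ratio = 148 / 56 = 2.64
Chemical = 56 x 6.7 / 100 = 3.752 kg


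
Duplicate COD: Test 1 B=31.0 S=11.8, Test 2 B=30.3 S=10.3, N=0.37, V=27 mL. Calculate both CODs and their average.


COD1 = (31.0 - 11.8) x 0.37 x 8000 / 27 = 2104.9 mg/L
COD2 = (30.3 - 10.3) x 0.37 x 8000 / 27 = 2192.6 mg/L
Average = (2104.9 + 2192.6) / 2 = 2148.8 mg/L


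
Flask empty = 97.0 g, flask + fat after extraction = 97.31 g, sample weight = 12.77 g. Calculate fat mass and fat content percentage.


Fat mass = 0.31 g
Fat content = 2.4%

Fat mass = 97.31 - 97.0 = 0.31 g
Fat% = 0.31 / 12.77 x 100 = 2.4%


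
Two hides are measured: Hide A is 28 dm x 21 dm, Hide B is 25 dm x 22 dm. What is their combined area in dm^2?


Hide A area = 28 x 21 = 588 dm^2
Hide B area = 25 x 22 = 550 dm^2
Total = 588 + 550 = 1138 dm^2


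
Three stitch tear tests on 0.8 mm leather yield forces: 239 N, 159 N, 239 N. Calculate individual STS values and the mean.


STS1 = 239 / 0.8 = 298.8 N/mm
STS2 = 159 / 0.8 = 198.8 N/mm
STS3 = 239 / 0.8 = 298.8 N/mm
Mean = (298.8 + 198.8 + 298.8) / 3 = 265.5 N/mm


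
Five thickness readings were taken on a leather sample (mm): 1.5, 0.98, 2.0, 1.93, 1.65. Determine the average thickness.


Sum = 1.5 + 0.98 + 2.0 + 1.93 + 1.65 = 8.06
Average = 8.06 / 5 = 1.61 mm


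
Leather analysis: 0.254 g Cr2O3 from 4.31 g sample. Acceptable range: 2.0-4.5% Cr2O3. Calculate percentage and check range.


Cr2O3 = 5.89%
Within range: No

Cr2O3% = 0.254 / 4.31 x 100 = 5.89%
Acceptable range: 2.0 to 4.5%
Within range: No


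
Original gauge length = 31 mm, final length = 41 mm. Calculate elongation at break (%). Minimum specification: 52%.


Extension = 41 - 31 = 10 mm
Elongation = 10 / 31 x 100 = 32.3%
Minimum required: 52%
Meets specification: No


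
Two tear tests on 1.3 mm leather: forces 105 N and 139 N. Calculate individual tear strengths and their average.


Tear 1 = 105 / 1.3 = 80.8 N/mm
Tear 2 = 139 / 1.3 = 106.9 N/mm
Average = (80.8 + 106.9) / 2 = 93.9 N/mm


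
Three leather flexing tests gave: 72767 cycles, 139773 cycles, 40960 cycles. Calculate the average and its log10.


Average = 84500 cycles
log10 = 4.93

Average = (72767 + 139773 + 40960) / 3 = 84500 cycles
log10(84500) = 4.93


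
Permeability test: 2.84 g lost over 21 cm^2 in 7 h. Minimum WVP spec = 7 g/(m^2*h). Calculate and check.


WVP = 193.20 g/(m^2*h)
Meets specification: Yes


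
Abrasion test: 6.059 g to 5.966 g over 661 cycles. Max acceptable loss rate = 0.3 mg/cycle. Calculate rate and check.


Loss = 6.059 - 5.966 = 0.093 g
Rate = 0.093 g / 661 cycles x 1000 = 0.141 mg/cycle
Max = 0.3 mg/cycle
Passes: Yes


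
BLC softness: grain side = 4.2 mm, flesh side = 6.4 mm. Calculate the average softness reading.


Average = (4.2 + 6.4) / 2
Average = 5.30 mm


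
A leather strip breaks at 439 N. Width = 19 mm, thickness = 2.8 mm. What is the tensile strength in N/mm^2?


8.25 N/mm^2

Cross-sectional area = 19 x 2.8 = 53.2 mm^2
Tensile strength = 439 / 53.2 = 8.25 N/mm^2


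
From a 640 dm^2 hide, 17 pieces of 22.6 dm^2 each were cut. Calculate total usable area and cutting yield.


Usable area = 384.2 dm^2
Yield = 60.0%

Total usable = 17 x 22.6 = 384.2 dm^2
Yield = 384.2 / 640 x 100 = 60.0%


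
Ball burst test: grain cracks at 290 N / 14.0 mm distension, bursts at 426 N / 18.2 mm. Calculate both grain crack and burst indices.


Crack index = 20.7 N/mm
Burst index = 23.4 N/mm

Crack index = 290 / 14.0 = 20.7 N/mm
Burst index = 426 / 18.2 = 23.4 N/mm


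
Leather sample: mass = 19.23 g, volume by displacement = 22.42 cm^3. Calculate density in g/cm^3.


Density = mass / volume
Density = 19.23 / 22.42 = 0.858 g/cm^3


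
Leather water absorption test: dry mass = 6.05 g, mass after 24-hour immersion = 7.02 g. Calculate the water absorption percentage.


16.0%


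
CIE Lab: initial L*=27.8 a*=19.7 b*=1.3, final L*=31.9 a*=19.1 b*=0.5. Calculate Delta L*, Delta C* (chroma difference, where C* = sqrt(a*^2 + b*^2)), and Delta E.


Delta L* = 31.9 - 27.8 = 4.1
C1* = sqrt((19.7)^2 + (1.3)^2) = 19.743
C2* = sqrt((19.1)^2 + (0.5)^2) = 19.107
Delta C* = 19.107 - 19.743 = -0.64
Delta E = sqrt((4.1)^2 + (-0.6)^2 + (-0.8)^2) = 4.22


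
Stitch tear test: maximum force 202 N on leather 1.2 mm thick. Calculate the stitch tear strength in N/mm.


Stitch tear strength = force / thickness
STS = 202 / 1.2 = 168.3 N/mm


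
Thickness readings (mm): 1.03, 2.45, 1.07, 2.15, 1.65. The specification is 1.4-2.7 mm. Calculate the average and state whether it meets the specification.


Sum = 8.35
Average = 8.35 / 5 = 1.67 mm
Specification range: 1.4 to 2.7 mm
Within spec: Yes


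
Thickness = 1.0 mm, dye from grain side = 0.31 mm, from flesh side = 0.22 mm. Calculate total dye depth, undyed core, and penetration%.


Total dyed = 0.53 mm
Undyed core = 0.47 mm
Penetration = 53.0%


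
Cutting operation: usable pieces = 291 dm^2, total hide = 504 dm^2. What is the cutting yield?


Yield = usable / total x 100
Yield = 291 / 504 x 100 = 57.7%


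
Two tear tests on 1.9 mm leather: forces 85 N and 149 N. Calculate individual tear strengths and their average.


Tear 1 = 85 / 1.9 = 44.7 N/mm
Tear 2 = 149 / 1.9 = 78.4 N/mm
Average = (44.7 + 78.4) / 2 = 61.6 N/mm


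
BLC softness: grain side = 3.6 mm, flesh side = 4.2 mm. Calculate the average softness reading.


Average = (3.6 + 4.2) / 2
Average = 3.90 mm


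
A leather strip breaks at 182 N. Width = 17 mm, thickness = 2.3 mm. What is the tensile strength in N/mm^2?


4.65 N/mm^2

Cross-sectional area = 17 x 2.3 = 39.1 mm^2
Tensile strength = 182 / 39.1 = 4.65 N/mm^2


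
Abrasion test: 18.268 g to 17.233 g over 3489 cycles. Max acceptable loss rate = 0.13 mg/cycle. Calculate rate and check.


Rate = 0.297 mg/cycle
Passes: No

Loss = 18.268 - 17.233 = 1.035 g
Rate = 1.035 g / 3489 cycles x 1000 = 0.297 mg/cycle
Max = 0.13 mg/cycle
Passes: No


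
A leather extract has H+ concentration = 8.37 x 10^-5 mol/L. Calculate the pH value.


pH = -log10[H+]
pH = -log10(8.37 x 10^-5) = 4.08


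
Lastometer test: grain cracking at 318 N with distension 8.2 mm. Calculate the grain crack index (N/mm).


Grain crack index = force / distension
Index = 318 / 8.2 = 38.8 N/mm


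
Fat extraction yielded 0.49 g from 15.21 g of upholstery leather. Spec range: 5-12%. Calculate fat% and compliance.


Fat% = 0.49 / 15.21 x 100 = 3.2%
Spec range: 5-12%
Compliant: No


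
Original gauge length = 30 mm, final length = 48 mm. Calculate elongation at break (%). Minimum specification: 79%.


Extension = 48 - 30 = 18 mm
Elongation = 18 / 30 x 100 = 60.0%
Minimum required: 79%
Meets specification: No


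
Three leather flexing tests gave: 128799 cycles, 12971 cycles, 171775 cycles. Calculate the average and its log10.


Average = (128799 + 12971 + 171775) / 3 = 104515 cycles
log10(104515) = 5.02


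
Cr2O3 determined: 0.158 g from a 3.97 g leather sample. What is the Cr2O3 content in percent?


Cr2O3% = 0.158 / 3.97 x 100
Cr2O3% = 3.98%


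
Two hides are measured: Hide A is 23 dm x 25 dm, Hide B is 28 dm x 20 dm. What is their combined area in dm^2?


1135 dm^2


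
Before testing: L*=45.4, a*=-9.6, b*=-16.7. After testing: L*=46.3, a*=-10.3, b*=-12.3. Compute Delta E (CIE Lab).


Delta E = 4.55


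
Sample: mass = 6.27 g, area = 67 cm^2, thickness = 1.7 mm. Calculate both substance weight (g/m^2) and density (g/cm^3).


Substance weight = 935.8 g/m^2
Density = 0.550 g/cm^3

SW = 6.27 / 67 x 10000 = 935.8 g/m^2
Volume = 67 x 1.7 / 10 = 11.39 cm^3
Density = 6.27 / 11.39 = 0.550 g/cm^3


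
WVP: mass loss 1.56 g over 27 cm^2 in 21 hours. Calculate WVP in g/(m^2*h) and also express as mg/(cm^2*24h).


WVP = 1.56 / (27 x 21) x 10000 = 27.51 g/(m^2*h)
Mass loss in mg = 1.56 x 1000 = 1560 mg
Per cm^2 per 24h in mg: 1560 x 24 / (27 x 21) = 37440 / 567 = 66.03 mg/(cm^2*24h)


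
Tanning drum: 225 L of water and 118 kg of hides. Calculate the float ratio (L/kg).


Float ratio = water / hide weight
Ratio = 225 / 118 = 1.9


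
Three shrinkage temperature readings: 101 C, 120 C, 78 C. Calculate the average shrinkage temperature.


Average = (101 + 120 + 78) / 3
Average = 299 / 3 = 99.7 C


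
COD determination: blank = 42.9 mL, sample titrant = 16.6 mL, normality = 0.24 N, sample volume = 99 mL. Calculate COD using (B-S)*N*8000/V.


510.1 mg/L

COD = (42.9 - 16.6) x 0.24 x 8000 / 99
COD = 26.3 x 0.24 x 8000 / 99
COD = 510.1 mg/L


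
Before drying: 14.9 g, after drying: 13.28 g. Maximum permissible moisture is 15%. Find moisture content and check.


Moisture content = 10.9%
Acceptable: Yes

MC = (14.9 - 13.28) / 14.9 x 100 = 10.9%
Maximum: 15%
Acceptable: Yes


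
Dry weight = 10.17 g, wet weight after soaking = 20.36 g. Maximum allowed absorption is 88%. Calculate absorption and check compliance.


Absorption = 100.2%
Compliant: No


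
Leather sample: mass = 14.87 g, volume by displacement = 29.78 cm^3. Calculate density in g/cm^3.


0.499 g/cm^3

Density = mass / volume
Density = 14.87 / 29.78 = 0.499 g/cm^3


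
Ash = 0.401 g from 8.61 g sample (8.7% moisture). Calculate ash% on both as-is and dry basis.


As-is ash% = 0.401 / 8.61 x 100 = 4.66%
Dry mass = 8.61 x (100 - 8.7) / 100 = 7.86093 g
Dry-basis ash% = 0.401 / 7.86093 x 100 = 5.10%


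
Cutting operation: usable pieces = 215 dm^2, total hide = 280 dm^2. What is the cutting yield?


76.8%

Yield = usable / total x 100
Yield = 215 / 280 x 100 = 76.8%


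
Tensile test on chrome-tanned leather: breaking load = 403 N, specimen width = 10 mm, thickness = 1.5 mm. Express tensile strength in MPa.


Cross-section = 10 x 1.5 = 15.0 mm^2
TS = 403 / 15.0 = 26.87 MPa
(1 N/mm^2 = 1 MPa)


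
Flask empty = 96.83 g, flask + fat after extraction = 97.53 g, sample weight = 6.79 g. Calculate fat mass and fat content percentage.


Fat mass = 97.53 - 96.83 = 0.70 g
Fat% = 0.70 / 6.79 x 100 = 10.3%


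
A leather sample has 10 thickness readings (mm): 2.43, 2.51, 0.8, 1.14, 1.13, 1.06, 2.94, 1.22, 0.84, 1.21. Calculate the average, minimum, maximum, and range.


Sum = 15.28
Average = 15.28 / 10 = 1.53 mm
Minimum = 0.8 mm
Maximum = 2.94 mm
Range = 2.94 - 0.8 = 2.14 mm


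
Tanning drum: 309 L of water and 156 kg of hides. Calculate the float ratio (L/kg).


2.0


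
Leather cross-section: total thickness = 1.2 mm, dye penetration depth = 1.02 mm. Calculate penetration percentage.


85.0%

Penetration% = 1.02 / 1.2 x 100
Penetration = 85.0%


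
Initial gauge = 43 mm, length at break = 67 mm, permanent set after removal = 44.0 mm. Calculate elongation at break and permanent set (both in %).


Elongation at break = (67 - 43) / 43 x 100 = 55.8%
Permanent set = (44.0 - 43) / 43 x 100 = 2.3%


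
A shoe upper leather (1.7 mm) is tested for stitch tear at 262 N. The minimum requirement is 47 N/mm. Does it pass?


STS = 154.1 N/mm
Passes: Yes

STS = 262 / 1.7 = 154.1 N/mm
Minimum required: 47 N/mm
Passes: Yes


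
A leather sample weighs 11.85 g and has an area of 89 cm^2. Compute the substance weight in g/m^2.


1331.5 g/m^2

Substance weight = mass / area x 10000
SW = 11.85 / 89 x 10000
SW = 1331.5 g/m^2


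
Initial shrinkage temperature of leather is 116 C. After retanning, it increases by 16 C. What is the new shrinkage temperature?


132 C

New Ts = 116 + 16 = 132 C


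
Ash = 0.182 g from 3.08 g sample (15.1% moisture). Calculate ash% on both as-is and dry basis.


As-is ash = 5.91%
Dry-basis ash = 6.96%

As-is ash% = 0.182 / 3.08 x 100 = 5.91%
Dry mass = 3.08 x (100 - 15.1) / 100 = 2.61492 g
Dry-basis ash% = 0.182 / 2.61492 x 100 = 6.96%


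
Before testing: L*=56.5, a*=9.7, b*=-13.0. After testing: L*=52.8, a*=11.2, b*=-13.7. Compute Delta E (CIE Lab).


Delta E = 4.05


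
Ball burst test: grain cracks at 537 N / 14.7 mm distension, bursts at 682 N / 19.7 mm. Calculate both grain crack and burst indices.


Crack index = 36.5 N/mm
Burst index = 34.6 N/mm


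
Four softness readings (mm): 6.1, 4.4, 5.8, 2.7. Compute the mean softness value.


4.75 mm

Sum = 6.1 + 4.4 + 5.8 + 2.7
Mean = 19.0 / 4 = 4.75 mm


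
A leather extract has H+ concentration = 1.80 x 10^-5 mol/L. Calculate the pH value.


pH = -log10[H+]
pH = -log10(1.80 x 10^-5) = 4.74


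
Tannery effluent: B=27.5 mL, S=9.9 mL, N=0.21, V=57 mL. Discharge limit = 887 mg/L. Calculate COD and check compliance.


COD = (27.5 - 9.9) x 0.21 x 8000 / 57 = 518.7 mg/L
Limit: 887 mg/L
Compliant: Yes


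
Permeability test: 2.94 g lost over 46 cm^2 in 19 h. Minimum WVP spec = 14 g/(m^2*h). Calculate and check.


WVP = 2.94 / (46 x 19) x 10000 = 33.64 g/(m^2*h)
Minimum: 14 g/(m^2*h)
Meets spec: Yes


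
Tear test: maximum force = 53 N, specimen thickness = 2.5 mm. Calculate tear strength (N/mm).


21.2 N/mm

Tear strength = force / thickness
Tear = 53 / 2.5 = 21.2 N/mm


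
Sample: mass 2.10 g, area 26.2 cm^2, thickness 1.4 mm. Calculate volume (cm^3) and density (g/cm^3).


Volume = 3.668 cm^3
Density = 0.573 g/cm^3


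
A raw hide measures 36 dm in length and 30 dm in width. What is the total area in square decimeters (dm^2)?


Area = length x width
Area = 36 x 30 = 1080 dm^2


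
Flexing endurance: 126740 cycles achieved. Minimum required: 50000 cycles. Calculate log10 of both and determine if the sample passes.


log10(126740) = 5.10
log10(50000) = 4.70
Passes: Yes


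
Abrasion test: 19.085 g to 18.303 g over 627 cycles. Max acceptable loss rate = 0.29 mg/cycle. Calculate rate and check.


Rate = 1.247 mg/cycle
Passes: No

Loss = 19.085 - 18.303 = 0.782 g
Rate = 0.782 g / 627 cycles x 1000 = 1.247 mg/cycle
Max = 0.29 mg/cycle
Passes: No


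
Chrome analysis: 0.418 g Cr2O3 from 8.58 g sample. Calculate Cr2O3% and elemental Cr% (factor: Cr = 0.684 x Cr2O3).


Cr2O3% = 0.418 / 8.58 x 100 = 4.87%
Cr% = 4.87 x 0.684 = 3.33%


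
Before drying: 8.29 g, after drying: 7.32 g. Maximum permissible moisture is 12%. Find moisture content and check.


Moisture content = 11.7%
Acceptable: Yes

MC = (8.29 - 7.32) / 8.29 x 100 = 11.7%
Maximum: 12%
Acceptable: Yes


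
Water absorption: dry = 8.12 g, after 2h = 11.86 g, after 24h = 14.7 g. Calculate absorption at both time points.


WA (2h) = (11.86 - 8.12) / 8.12 x 100 = 46.1%
WA (24h) = (14.7 - 8.12) / 8.12 x 100 = 81.0%


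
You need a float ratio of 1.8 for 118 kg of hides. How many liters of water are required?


Water = hide weight x target ratio
Water = 118 x 1.8 = 212.4 L


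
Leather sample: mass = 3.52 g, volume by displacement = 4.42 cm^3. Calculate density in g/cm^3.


Density = mass / volume
Density = 3.52 / 4.42 = 0.796 g/cm^3


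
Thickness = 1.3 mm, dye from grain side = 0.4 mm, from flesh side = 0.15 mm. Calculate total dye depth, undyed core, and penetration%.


Total dyed = 0.55 mm
Undyed core = 0.75 mm
Penetration = 42.3%


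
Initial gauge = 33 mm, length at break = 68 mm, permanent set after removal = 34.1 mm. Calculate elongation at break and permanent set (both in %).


Elongation at break = 106.1%
Permanent set = 3.3%


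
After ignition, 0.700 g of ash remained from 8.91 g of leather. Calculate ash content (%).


Ash% = 0.700 / 8.91 x 100
Ash% = 7.86%


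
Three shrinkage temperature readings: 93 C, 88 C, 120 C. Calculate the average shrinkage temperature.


100.3 C


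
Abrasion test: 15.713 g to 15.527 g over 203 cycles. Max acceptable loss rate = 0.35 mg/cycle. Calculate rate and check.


Rate = 0.916 mg/cycle
Passes: No

Loss = 15.713 - 15.527 = 0.186 g
Rate = 0.186 g / 203 cycles x 1000 = 0.916 mg/cycle
Max = 0.35 mg/cycle
Passes: No


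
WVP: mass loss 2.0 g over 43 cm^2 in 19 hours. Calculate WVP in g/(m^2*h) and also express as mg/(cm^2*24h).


WVP = 24.48 g/(m^2*h)
Daily rate = 58.75 mg/(cm^2*24h)


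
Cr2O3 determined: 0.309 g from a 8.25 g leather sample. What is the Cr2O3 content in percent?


Cr2O3% = 0.309 / 8.25 x 100
Cr2O3% = 3.75%


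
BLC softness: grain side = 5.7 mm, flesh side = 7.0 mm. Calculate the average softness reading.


Average = (5.7 + 7.0) / 2
Average = 6.35 mm


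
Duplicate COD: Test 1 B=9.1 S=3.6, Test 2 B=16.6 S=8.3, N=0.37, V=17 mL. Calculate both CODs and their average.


COD1 = 957.6 mg/L
COD2 = 1445.2 mg/L
Average = 1201.4 mg/L

COD1 = (9.1 - 3.6) x 0.37 x 8000 / 17 = 957.6 mg/L
COD2 = (16.6 - 8.3) x 0.37 x 8000 / 17 = 1445.2 mg/L
Average = (957.6 + 1445.2) / 2 = 1201.4 mg/L


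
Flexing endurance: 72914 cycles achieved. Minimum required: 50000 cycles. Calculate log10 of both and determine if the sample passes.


log10(72914) = 4.86
log10(50000) = 4.70
Passes: Yes


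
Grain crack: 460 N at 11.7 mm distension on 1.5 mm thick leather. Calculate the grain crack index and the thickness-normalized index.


Crack index = 39.3 N/mm
Normalized index = 26.2 N/mm per mm

Crack index = 460 / 11.7 = 39.3 N/mm
Normalized = 39.3 / 1.5 = 26.2 N/mm per mm


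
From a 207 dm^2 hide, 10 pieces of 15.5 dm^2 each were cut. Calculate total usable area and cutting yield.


Usable area = 155.0 dm^2
Yield = 74.9%

Total usable = 10 x 15.5 = 155.0 dm^2
Yield = 155.0 / 207 x 100 = 74.9%


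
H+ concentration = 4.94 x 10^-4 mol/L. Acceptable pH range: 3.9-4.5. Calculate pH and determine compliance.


pH = 3.31
Compliant: No

pH = -log10(4.94 x 10^-4) = 3.31
Range: 3.9 to 4.5
Compliant: No


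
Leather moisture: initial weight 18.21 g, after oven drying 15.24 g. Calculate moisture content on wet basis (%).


Moisture = 18.21 - 15.24 = 2.97 g
MC = 2.97 / 18.21 x 100 = 16.3%


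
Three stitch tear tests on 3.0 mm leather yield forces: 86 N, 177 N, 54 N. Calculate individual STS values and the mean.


STS1 = 86 / 3.0 = 28.7 N/mm
STS2 = 177 / 3.0 = 59.0 N/mm
STS3 = 54 / 3.0 = 18.0 N/mm
Mean = (28.7 + 59.0 + 18.0) / 3 = 35.2 N/mm


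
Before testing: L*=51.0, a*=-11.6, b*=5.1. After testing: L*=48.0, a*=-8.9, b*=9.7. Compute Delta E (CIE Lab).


dL = 48.0 - 51.0 = -3.0
da = -8.9 - (-11.6) = 2.7
db = 9.7 - 5.1 = 4.6
dE = sqrt((-3.0)^2 + (2.7)^2 + (4.6)^2) = 6.12


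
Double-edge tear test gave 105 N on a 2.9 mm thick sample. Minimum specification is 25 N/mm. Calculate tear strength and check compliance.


Tear strength = 105 / 2.9 = 36.2 N/mm
Required minimum = 25 N/mm
Compliant: Yes


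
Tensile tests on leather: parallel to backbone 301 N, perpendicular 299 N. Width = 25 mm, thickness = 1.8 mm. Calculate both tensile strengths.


Parallel = 6.69 N/mm^2
Perpendicular = 6.64 N/mm^2

Area = 25 x 1.8 = 45.0 mm^2
TS (parallel) = 301 / 45.0 = 6.69 N/mm^2
TS (perpendicular) = 299 / 45.0 = 6.64 N/mm^2


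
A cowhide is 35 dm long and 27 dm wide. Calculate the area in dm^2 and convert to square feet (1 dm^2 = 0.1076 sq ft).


Area = 35 x 27 = 945 dm^2
Conversion: 945 x 0.1076 = 101.68 sq ft


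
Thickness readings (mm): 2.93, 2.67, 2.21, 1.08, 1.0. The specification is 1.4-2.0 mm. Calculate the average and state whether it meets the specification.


Sum = 9.89
Average = 9.89 / 5 = 1.98 mm
Specification range: 1.4 to 2.0 mm
Within spec: Yes


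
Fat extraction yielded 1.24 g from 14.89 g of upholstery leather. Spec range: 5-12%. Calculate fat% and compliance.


Fat content = 8.3%
Compliant: Yes

Fat% = 1.24 / 14.89 x 100 = 8.3%
Spec range: 5-12%
Compliant: Yes


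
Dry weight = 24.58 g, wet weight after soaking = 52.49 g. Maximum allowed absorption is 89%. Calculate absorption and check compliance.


Absorption = 113.5%
Compliant: No


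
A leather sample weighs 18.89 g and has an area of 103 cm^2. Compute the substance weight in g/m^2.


Substance weight = mass / area x 10000
SW = 18.89 / 103 x 10000
SW = 1834.0 g/m^2


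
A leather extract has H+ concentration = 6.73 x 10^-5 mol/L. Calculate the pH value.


pH = -log10[H+]
pH = -log10(6.73 x 10^-5) = 4.17


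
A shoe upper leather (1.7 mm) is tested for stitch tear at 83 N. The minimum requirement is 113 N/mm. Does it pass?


STS = 48.8 N/mm
Passes: No


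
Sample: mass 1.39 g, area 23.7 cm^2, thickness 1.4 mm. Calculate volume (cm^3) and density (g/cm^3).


Thickness in cm = 1.4 / 10 = 0.14 cm
Volume = 23.7 x 0.14 = 3.318 cm^3
Density = 1.39 / 3.318 = 0.419 g/cm^3


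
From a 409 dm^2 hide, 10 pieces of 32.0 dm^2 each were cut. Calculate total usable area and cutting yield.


Usable area = 320.0 dm^2
Yield = 78.2%

Total usable = 10 x 32.0 = 320.0 dm^2
Yield = 320.0 / 409 x 100 = 78.2%


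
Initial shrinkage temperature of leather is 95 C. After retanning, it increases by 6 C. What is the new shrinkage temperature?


New Ts = 95 + 6 = 101 C


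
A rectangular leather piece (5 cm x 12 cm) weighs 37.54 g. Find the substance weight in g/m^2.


6256.7 g/m^2

Area = 5 x 12 = 60 cm^2
SW = 37.54 / 60 x 10000 = 6256.7 g/m^2


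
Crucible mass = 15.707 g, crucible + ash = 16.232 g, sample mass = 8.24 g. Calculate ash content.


Ash mass = 16.232 - 15.707 = 0.525 g
Ash% = 0.525 / 8.24 x 100 = 6.37%


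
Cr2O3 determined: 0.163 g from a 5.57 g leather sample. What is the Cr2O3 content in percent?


Cr2O3% = 0.163 / 5.57 x 100
Cr2O3% = 2.93%


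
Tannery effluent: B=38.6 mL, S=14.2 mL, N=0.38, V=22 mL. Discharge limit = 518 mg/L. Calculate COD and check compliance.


COD = (38.6 - 14.2) x 0.38 x 8000 / 22 = 3371.6 mg/L
Limit: 518 mg/L
Compliant: No


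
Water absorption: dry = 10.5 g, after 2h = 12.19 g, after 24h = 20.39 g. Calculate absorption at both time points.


2h absorption = 16.1%
24h absorption = 94.2%


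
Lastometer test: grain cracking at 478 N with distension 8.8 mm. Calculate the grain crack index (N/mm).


54.3 N/mm

Grain crack index = force / distension
Index = 478 / 8.8 = 54.3 N/mm


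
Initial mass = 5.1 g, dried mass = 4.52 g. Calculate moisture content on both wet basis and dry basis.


Moisture lost = 5.1 - 4.52 = 0.58 g
Wet basis MC = 0.58 / 5.1 x 100 = 11.4%
Dry basis MC = 0.58 / 4.52 x 100 = 12.8%


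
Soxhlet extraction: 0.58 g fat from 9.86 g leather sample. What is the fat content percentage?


Fat content = 0.58 / 9.86 x 100
Fat = 5.9%


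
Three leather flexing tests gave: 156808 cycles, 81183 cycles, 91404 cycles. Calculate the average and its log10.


Average = (156808 + 81183 + 91404) / 3 = 109798 cycles
log10(109798) = 5.04


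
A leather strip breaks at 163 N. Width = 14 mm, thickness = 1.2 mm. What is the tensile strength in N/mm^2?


Cross-sectional area = 14 x 1.2 = 16.8 mm^2
Tensile strength = 163 / 16.8 = 9.70 N/mm^2


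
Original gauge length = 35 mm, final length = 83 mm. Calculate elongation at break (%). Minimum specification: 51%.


Extension = 83 - 35 = 48 mm
Elongation = 48 / 35 x 100 = 137.1%
Minimum required: 51%
Meets specification: Yes


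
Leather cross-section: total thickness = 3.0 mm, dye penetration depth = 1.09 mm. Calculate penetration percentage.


36.3%

Penetration% = 1.09 / 3.0 x 100
Penetration = 36.3%


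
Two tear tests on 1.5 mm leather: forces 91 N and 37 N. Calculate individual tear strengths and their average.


Tear 1 = 60.7 N/mm
Tear 2 = 24.7 N/mm
Average = 42.7 N/mm

Tear 1 = 91 / 1.5 = 60.7 N/mm
Tear 2 = 37 / 1.5 = 24.7 N/mm
Average = (60.7 + 24.7) / 2 = 42.7 N/mm


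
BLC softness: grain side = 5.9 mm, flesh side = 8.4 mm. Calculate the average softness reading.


Average = (5.9 + 8.4) / 2
Average = 7.15 mm


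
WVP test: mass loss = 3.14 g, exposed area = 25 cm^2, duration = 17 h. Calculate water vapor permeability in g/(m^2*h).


WVP = mass_loss / (area x time) x 10000
WVP = 3.14 / (25 x 17) x 10000
WVP = 3.14 / 425 x 10000 = 73.88 g/(m^2*h)


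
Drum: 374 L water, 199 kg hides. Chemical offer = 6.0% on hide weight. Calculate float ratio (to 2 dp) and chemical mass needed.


Float ratio = 1.88
Chemical needed = 11.94 kg


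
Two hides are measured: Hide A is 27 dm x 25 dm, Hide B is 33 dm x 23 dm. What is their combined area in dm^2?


Hide A area = 27 x 25 = 675 dm^2
Hide B area = 33 x 23 = 759 dm^2
Total = 675 + 759 = 1434 dm^2


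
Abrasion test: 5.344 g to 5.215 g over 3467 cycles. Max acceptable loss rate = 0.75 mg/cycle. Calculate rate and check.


Rate = 0.037 mg/cycle
Passes: Yes

Loss = 5.344 - 5.215 = 0.129 g
Rate = 0.129 g / 3467 cycles x 1000 = 0.037 mg/cycle
Max = 0.75 mg/cycle
Passes: Yes


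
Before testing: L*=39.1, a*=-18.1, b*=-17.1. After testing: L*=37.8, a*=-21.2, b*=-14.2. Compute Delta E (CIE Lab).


dL = 37.8 - 39.1 = -1.3
da = -21.2 - (-18.1) = -3.1
db = -14.2 - (-17.1) = 2.9
dE = sqrt((-1.3)^2 + (-3.1)^2 + (2.9)^2) = 4.44


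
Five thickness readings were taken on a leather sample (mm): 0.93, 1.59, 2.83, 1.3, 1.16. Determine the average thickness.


1.56 mm

Sum = 0.93 + 1.59 + 2.83 + 1.3 + 1.16 = 7.81
Average = 7.81 / 5 = 1.56 mm


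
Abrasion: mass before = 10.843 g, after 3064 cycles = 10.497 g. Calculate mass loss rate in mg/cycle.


Mass loss = 10.843 - 10.497 = 0.346 g
Rate = 0.346 / 3064 x 1000 = 0.113 mg/cycle


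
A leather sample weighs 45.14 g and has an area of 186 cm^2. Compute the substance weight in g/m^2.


2426.9 g/m^2

Substance weight = mass / area x 10000
SW = 45.14 / 186 x 10000
SW = 2426.9 g/m^2


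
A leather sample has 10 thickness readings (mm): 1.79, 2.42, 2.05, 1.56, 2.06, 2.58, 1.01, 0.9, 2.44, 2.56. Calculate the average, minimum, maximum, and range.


Sum = 19.37
Average = 19.37 / 10 = 1.94 mm
Minimum = 0.9 mm
Maximum = 2.58 mm
Range = 2.58 - 0.9 = 1.68 mm


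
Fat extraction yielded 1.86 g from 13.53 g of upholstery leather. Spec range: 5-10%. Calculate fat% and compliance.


Fat% = 1.86 / 13.53 x 100 = 13.7%
Spec range: 5-10%
Compliant: No


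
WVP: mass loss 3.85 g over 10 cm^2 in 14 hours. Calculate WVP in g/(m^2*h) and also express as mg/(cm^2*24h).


WVP = 3.85 / (10 x 14) x 10000 = 275.00 g/(m^2*h)
Mass loss in mg = 3.85 x 1000 = 3850 mg
Per cm^2 per 24h in mg: 3850 x 24 / (10 x 14) = 92400 / 140 = 660.00 mg/(cm^2*24h)


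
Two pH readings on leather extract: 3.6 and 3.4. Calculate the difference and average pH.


Difference = 0.2
Average pH = 3.50

Difference = |3.6 - 3.4| = 0.2
Average = (3.6 + 3.4) / 2 = 3.50


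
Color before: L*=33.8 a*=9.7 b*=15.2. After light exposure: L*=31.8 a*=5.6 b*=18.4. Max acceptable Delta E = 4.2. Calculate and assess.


dL = -2.0, da = -4.1, db = 3.2
dE = sqrt((-2.0)^2 + (-4.1)^2 + (3.2)^2) = 5.57
Max = 4.2
Passes: No


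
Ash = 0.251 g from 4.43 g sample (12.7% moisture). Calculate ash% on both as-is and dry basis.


As-is ash% = 0.251 / 4.43 x 100 = 5.67%
Dry mass = 4.43 x (100 - 12.7) / 100 = 3.86739 g
Dry-basis ash% = 0.251 / 3.86739 x 100 = 6.49%


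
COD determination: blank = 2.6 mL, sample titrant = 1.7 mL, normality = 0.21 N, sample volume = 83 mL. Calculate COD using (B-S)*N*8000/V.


COD = (2.6 - 1.7) x 0.21 x 8000 / 83
COD = 0.9 x 0.21 x 8000 / 83
COD = 18.2 mg/L


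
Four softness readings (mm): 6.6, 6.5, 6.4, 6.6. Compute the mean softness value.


6.53 mm

Sum = 6.6 + 6.5 + 6.4 + 6.6
Mean = 26.1 / 4 = 6.53 mm


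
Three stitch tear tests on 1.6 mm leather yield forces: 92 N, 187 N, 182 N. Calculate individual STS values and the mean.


STS1 = 57.5 N/mm
STS2 = 116.9 N/mm
STS3 = 113.8 N/mm
Mean = 96.1 N/mm


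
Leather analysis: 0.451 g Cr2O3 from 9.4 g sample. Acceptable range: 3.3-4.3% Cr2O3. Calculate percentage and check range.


Cr2O3 = 4.80%
Within range: No


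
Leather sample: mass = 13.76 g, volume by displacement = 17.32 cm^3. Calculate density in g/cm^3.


0.794 g/cm^3


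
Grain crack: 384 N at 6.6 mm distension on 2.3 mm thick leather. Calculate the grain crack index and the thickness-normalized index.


Crack index = 58.2 N/mm
Normalized index = 25.3 N/mm per mm

Crack index = 384 / 6.6 = 58.2 N/mm
Normalized = 58.2 / 2.3 = 25.3 N/mm per mm


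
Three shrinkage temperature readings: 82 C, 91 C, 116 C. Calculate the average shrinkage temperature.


Average = (82 + 91 + 116) / 3
Average = 289 / 3 = 96.3 C


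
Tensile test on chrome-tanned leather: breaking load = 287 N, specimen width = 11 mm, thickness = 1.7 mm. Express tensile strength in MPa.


Cross-section = 11 x 1.7 = 18.7 mm^2
TS = 287 / 18.7 = 15.35 MPa
(1 N/mm^2 = 1 MPa)


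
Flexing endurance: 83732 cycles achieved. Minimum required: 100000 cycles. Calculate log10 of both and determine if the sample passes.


Achieved: log10 = 4.92
Required: log10 = 5.00
Passes: No


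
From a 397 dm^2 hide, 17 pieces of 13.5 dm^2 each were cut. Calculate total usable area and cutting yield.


Usable area = 229.5 dm^2
Yield = 57.8%


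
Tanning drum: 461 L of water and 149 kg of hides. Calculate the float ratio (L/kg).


Float ratio = water / hide weight
Ratio = 461 / 149 = 3.1


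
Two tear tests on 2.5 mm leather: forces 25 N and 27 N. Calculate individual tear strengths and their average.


Tear 1 = 25 / 2.5 = 10.0 N/mm
Tear 2 = 27 / 2.5 = 10.8 N/mm
Average = (10.0 + 10.8) / 2 = 10.4 N/mm


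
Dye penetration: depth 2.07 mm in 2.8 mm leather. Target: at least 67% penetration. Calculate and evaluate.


Penetration = 73.9%
Meets target: Yes


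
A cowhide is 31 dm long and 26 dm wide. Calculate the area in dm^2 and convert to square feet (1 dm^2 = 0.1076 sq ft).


Area = 31 x 26 = 806 dm^2
Conversion: 806 x 0.1076 = 86.73 sq ft


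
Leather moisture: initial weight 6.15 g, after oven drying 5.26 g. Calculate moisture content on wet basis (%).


Moisture = 6.15 - 5.26 = 0.89 g
MC = 0.89 / 6.15 x 100 = 14.5%


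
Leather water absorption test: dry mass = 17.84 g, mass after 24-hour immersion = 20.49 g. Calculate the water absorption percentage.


Water absorbed = 20.49 - 17.84 = 2.65 g
WA% = 2.65 / 17.84 x 100 = 14.9%


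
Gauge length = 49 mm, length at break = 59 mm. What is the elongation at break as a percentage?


20.4%


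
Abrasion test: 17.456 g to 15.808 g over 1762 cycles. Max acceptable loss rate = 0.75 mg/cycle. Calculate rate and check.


Loss = 17.456 - 15.808 = 1.648 g
Rate = 1.648 g / 1762 cycles x 1000 = 0.935 mg/cycle
Max = 0.75 mg/cycle
Passes: No


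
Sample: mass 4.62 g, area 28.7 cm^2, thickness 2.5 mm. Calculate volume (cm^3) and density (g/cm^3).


Thickness in cm = 2.5 / 10 = 0.25 cm
Volume = 28.7 x 0.25 = 7.175 cm^3
Density = 4.62 / 7.175 = 0.644 g/cm^3
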